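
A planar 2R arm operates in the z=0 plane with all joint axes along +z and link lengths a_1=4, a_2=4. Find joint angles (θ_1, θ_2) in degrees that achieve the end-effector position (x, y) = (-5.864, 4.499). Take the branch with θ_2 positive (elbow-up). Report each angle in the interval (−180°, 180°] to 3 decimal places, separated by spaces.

cos θ_2 = (54.6275−4²−4²)/(2·4·4) = 0.7071; θ_2 = 44.9998° (elbow-up)
β = atan2(4.4990,-5.8640) = 142.5037°; ψ = atan2(2.8284,6.8284) = 22.4999°
θ_1 = β − ψ = 120.0038°

120.004 45.000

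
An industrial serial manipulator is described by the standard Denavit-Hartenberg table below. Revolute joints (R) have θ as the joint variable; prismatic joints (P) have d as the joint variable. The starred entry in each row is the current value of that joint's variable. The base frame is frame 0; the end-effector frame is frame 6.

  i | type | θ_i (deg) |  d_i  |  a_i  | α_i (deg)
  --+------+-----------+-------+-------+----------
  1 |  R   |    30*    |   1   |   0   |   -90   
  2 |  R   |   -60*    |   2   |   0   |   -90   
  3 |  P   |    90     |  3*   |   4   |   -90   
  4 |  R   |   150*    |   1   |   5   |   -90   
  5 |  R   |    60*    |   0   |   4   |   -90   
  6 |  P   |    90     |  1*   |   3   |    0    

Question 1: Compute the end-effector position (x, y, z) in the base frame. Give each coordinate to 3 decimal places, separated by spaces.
after link 1: o_1 = (0.0000, 0.0000, 1.0000)
after link 2: o_2 = (-1.0000, 1.7321, 1.0000)
after link 3: o_3 = (3.2500, -0.4330, -0.5000)
after link 4: o_4 = (-1.2231, 1.9845, -0.1160)
after link 5: o_5 = (-1.3391, 3.9175, 3.3840)
after link 6: o_6 = (-1.6214, 1.1564, 4.8995)

-1.621 1.156 4.900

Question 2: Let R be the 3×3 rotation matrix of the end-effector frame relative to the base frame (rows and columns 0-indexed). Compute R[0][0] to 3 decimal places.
End-effector x-axis (col 0 of R) = (-0.3995,-0.8080,0.4330)
R[0][0] = -0.3995

-0.400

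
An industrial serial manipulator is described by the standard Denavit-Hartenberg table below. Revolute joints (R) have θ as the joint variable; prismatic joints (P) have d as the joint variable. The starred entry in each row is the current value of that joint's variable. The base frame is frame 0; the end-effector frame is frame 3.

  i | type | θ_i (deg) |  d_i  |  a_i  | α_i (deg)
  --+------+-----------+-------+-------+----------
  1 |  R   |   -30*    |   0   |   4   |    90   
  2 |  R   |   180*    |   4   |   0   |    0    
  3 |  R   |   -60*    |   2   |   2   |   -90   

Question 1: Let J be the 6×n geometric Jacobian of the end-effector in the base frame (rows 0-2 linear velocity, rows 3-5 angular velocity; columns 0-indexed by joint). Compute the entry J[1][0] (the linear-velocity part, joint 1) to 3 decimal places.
axis z_0 = ẑ; lever o_n−o_0 = (-0.4019,-6.6962,1.7321)
cross product → J_v[:, 0] = (6.6962,-0.4019,0.0000)
J_ω[:, 0] = z_0
entry J[1][0] = -0.4019

-0.402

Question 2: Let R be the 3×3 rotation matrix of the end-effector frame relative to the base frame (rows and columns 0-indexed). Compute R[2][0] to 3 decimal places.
0.866

End-effector x-axis (col 0 of R) = (-0.4330,0.2500,0.8660)
R[2][0] = 0.8660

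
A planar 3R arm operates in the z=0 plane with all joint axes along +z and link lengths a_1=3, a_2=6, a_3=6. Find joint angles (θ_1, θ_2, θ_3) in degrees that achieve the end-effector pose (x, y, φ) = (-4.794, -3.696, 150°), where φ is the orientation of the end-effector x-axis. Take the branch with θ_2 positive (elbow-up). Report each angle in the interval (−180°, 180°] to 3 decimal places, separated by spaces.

wrist centre = target − a_3·(cos φ, sin φ) = (0.4022, -6.6960)
cos θ_2 = (44.9981−3²−6²)/(2·3·6) = -0.0001; θ_2 = 90.0030° (elbow-up)
β = atan2(-6.6960,0.4022) = -86.5630°; ψ = atan2(6.0000,2.9997) = 63.4373°
θ_1 = β − ψ = -150.0003°
θ_3 = φ − θ_1 − θ_2 = -150.0026° (wrapped to (-180°,180°])

-150.000 90.003 -150.003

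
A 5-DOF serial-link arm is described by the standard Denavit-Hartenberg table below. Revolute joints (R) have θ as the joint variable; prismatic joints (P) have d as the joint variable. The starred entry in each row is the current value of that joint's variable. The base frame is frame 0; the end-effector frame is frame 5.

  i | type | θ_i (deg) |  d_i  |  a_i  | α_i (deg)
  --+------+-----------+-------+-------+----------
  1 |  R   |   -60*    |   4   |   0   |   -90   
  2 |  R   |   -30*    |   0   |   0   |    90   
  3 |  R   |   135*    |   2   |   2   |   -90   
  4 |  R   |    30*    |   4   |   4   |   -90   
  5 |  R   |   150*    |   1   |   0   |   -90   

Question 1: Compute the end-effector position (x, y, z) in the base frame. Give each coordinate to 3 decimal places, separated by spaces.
-1.938 4.720 0.081

after link 1: o_1 = (0.0000, 0.0000, 4.0000)
after link 2: o_2 = (0.0000, 0.0000, 4.0000)
after link 3: o_3 = (0.1124, 2.6338, 5.0249)
after link 4: o_4 = (-2.0012, 5.5367, 0.6539)
after link 5: o_5 = (-1.9378, 4.7198, 0.0807)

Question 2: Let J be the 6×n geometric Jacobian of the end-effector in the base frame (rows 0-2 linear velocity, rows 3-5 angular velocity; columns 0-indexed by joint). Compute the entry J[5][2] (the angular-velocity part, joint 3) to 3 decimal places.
0.866

axis z_2 = (-0.2500,0.4330,0.8660); lever o_n−o_2 = (-1.9378,4.7198,-3.9193)
cross product → J_v[:, 2] = (-5.7846,-2.6580,-0.3409)
J_ω[:, 2] = z_2
entry J[5][2] = 0.8660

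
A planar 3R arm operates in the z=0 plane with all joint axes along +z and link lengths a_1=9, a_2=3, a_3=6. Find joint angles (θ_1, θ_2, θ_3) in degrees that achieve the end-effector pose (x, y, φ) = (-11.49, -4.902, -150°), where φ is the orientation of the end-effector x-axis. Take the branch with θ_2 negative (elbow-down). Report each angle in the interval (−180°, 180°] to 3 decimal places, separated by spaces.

-150.002 -150.010 150.011

wrist centre = target − a_3·(cos φ, sin φ) = (-6.2938, -1.9020)
cos θ_2 = (43.2301−9²−3²)/(2·9·3) = -0.8661; θ_2 = -150.0096° (elbow-down)
β = atan2(-1.9020,-6.2938) = -163.1852°; ψ = atan2(-1.4996,6.4017) = -13.1836°
θ_1 = β − ψ = -150.0016°
θ_3 = φ − θ_1 − θ_2 = 150.0112° (wrapped to (-180°,180°])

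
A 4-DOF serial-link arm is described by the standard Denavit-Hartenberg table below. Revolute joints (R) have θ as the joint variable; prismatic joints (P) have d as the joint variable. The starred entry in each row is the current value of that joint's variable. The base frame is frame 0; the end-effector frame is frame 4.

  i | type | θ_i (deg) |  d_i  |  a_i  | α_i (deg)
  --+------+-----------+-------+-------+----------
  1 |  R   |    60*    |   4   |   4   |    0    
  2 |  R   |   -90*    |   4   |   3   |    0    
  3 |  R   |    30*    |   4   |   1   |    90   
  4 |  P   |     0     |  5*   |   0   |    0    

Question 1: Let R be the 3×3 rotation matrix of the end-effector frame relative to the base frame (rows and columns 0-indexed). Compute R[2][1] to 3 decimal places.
1.000

End-effector y-axis (col 1 of R) = (0.0000,0.0000,1.0000)
R[2][1] = 1.0000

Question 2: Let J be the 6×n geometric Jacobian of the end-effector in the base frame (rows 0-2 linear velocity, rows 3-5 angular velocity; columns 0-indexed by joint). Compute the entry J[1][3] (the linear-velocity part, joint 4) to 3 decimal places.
-1.000

prismatic axis z_3 = (-0.0000,-1.0000,0.0000)
J_v[:, 3] = z_3; J_ω[:, 3] = (0,0,0)
entry J[1][3] = -1.0000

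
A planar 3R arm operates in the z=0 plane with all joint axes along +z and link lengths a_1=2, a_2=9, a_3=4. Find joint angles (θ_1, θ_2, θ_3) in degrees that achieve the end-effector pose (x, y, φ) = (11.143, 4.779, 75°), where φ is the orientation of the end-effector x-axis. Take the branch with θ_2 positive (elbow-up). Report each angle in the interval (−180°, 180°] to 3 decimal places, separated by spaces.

-44.993 59.993 60.000

wrist centre = target − a_3·(cos φ, sin φ) = (10.1077, 0.9153)
cos θ_2 = (103.0038−2²−9²)/(2·2·9) = 0.5001; θ_2 = 59.9929° (elbow-up)
β = atan2(0.9153,10.1077) = 5.1743°; ψ = atan2(7.7937,6.5010) = 50.1674°
θ_1 = β − ψ = -44.9931°
θ_3 = φ − θ_1 − θ_2 = 60.0002° (wrapped to (-180°,180°])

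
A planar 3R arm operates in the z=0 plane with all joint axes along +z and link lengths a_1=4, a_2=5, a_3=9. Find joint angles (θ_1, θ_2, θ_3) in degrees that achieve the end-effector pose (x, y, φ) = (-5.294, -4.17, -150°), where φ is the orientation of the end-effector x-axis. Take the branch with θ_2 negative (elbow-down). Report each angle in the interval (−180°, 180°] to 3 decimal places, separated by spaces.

wrist centre = target − a_3·(cos φ, sin φ) = (2.5002, 0.3300)
cos θ_2 = (6.3600−4²−5²)/(2·4·5) = -0.8660; θ_2 = -149.9970° (elbow-down)
β = atan2(0.3300,2.5002) = 7.5189°; ψ = atan2(-2.5002,-0.3300) = -97.5188°
θ_1 = β − ψ = 105.0377°
θ_3 = φ − θ_1 − θ_2 = -105.0407° (wrapped to (-180°,180°])

105.038 -149.997 -105.041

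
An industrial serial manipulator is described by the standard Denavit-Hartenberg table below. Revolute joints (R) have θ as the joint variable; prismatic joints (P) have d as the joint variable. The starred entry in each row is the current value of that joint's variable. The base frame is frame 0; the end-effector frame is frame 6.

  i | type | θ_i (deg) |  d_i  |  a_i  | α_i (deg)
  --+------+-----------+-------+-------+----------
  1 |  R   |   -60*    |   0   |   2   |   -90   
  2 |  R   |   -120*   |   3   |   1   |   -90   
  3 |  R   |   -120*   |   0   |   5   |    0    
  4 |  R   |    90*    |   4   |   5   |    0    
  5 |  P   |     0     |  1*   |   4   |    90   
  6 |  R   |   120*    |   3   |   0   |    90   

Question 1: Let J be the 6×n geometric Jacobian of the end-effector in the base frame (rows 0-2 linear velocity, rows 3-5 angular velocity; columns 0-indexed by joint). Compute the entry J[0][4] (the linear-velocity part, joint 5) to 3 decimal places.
0.433

prismatic axis z_4 = (0.4330,-0.7500,0.5000)
J_v[:, 4] = z_4; J_ω[:, 4] = (0,0,0)
entry J[0][4] = 0.4330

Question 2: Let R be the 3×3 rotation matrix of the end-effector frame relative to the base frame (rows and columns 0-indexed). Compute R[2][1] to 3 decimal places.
End-effector y-axis (col 1 of R) = (0.8750,0.2165,-0.4330)
R[2][1] = -0.4330

-0.433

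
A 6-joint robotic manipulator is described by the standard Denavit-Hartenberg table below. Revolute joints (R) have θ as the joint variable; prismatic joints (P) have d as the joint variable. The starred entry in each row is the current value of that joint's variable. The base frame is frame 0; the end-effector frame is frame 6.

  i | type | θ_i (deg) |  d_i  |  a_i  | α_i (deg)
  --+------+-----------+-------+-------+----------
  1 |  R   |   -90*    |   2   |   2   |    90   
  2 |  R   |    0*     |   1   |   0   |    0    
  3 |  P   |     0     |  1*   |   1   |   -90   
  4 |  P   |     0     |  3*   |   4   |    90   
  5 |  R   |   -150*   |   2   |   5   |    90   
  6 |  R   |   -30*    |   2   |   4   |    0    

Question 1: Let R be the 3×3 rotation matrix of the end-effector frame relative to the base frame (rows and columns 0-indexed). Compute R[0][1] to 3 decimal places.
-0.866

End-effector y-axis (col 1 of R) = (-0.8660,0.4330,-0.2500)
R[0][1] = -0.8660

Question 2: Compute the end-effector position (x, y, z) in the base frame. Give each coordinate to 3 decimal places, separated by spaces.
-2.000 1.330 2.500

after link 1: o_1 = (0.0000, -2.0000, 2.0000)
after link 2: o_2 = (-1.0000, -2.0000, 2.0000)
after link 3: o_3 = (-2.0000, -3.0000, 2.0000)
after link 4: o_4 = (-2.0000, -7.0000, 5.0000)
after link 5: o_5 = (-4.0000, -2.6699, 2.5000)
after link 6: o_6 = (-2.0000, 1.3301, 2.5000)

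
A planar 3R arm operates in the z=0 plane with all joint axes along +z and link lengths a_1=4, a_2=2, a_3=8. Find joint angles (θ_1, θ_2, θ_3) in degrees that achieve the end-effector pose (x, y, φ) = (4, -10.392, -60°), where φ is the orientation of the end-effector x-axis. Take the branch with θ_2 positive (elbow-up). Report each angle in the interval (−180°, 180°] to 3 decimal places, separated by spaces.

-120.000 120.009 -60.009

wrist centre = target − a_3·(cos φ, sin φ) = (-0.0000, -3.4638)
cos θ_2 = (11.9979−4²−2²)/(2·4·2) = -0.5001; θ_2 = 120.0087° (elbow-up)
β = atan2(-3.4638,-0.0000) = -90.0000°; ψ = atan2(1.7319,2.9997) = 30.0000°
θ_1 = β − ψ = -120.0000°
θ_3 = φ − θ_1 − θ_2 = -60.0087° (wrapped to (-180°,180°])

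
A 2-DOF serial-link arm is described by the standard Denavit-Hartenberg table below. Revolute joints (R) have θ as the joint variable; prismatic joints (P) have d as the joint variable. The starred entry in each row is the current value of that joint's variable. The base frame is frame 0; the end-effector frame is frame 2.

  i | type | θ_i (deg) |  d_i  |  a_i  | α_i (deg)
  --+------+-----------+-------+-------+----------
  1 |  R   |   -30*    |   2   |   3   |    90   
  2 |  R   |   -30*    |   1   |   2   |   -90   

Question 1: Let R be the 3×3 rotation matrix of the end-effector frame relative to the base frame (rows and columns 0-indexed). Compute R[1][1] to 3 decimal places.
End-effector y-axis (col 1 of R) = (0.5000,0.8660,-0.0000)
R[1][1] = 0.8660

0.866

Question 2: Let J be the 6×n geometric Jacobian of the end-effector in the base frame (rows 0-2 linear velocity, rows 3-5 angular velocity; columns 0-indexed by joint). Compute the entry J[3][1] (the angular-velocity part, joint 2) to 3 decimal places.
axis z_1 = (-0.5000,-0.8660,0.0000); lever o_n−o_1 = (1.0000,-1.7321,-1.0000)
cross product → J_v[:, 1] = (0.8660,-0.5000,1.7321)
J_ω[:, 1] = z_1
entry J[3][1] = -0.5000

-0.500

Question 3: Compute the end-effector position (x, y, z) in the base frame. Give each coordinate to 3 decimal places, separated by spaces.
3.598 -3.232 1.000

after link 1: o_1 = (2.5981, -1.5000, 2.0000)
after link 2: o_2 = (3.5981, -3.2321, 1.0000)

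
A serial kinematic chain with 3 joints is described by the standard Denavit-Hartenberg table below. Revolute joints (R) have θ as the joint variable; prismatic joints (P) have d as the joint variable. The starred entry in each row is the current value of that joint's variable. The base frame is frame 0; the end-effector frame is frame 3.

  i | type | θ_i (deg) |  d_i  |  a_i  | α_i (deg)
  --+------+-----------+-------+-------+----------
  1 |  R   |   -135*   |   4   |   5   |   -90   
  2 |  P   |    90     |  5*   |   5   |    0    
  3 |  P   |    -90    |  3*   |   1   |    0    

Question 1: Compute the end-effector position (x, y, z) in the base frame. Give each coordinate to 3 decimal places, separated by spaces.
1.414 -9.899 -1.000

after link 1: o_1 = (-3.5355, -3.5355, 4.0000)
after link 2: o_2 = (0.0000, -7.0711, -1.0000)
after link 3: o_3 = (1.4142, -9.8995, -1.0000)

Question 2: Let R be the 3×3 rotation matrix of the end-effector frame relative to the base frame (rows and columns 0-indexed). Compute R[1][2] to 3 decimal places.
-0.707

End-effector z-axis (col 2 of R) = (0.7071,-0.7071,0.0000)
R[1][2] = -0.7071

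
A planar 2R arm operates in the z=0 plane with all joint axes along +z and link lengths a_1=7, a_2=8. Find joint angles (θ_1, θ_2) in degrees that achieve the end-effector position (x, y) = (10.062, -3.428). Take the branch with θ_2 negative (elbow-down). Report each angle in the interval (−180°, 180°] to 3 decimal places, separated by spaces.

cos θ_2 = (112.9950−7²−8²)/(2·7·8) = -0.0000; θ_2 = -90.0025° (elbow-down)
β = atan2(-3.4280,10.0620) = -18.8133°; ψ = atan2(-8.0000,6.9996) = -48.8155°
θ_1 = β − ψ = 30.0022°

30.002 -90.003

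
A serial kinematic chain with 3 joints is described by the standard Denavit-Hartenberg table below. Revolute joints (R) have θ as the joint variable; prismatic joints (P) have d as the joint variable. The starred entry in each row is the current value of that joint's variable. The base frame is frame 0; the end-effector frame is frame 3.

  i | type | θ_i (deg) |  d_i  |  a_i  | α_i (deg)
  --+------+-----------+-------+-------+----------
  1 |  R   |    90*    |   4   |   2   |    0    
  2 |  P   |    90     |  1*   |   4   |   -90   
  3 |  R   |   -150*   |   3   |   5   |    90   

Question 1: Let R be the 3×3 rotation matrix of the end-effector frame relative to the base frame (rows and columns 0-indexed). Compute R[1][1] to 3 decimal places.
-1.000

End-effector y-axis (col 1 of R) = (-0.0000,-1.0000,0.0000)
R[1][1] = -1.0000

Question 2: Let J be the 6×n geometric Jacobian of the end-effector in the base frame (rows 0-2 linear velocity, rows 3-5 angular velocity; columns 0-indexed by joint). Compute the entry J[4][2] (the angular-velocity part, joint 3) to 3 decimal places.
axis z_2 = (-0.0000,-1.0000,0.0000); lever o_n−o_2 = (4.3301,-3.0000,2.5000)
cross product → J_v[:, 2] = (-2.5000,0.0000,4.3301)
J_ω[:, 2] = z_2
entry J[4][2] = -1.0000

-1.000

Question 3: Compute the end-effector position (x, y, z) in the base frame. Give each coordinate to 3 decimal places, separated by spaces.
after link 1: o_1 = (0.0000, 2.0000, 4.0000)
after link 2: o_2 = (-4.0000, 2.0000, 5.0000)
after link 3: o_3 = (0.3301, -1.0000, 7.5000)

0.330 -1.000 7.500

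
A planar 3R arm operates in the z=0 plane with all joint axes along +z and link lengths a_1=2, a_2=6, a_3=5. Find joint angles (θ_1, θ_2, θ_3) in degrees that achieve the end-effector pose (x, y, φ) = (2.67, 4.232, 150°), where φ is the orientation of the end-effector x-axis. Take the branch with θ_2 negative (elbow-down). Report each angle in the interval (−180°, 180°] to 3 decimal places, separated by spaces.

59.996 -59.996 150.000

wrist centre = target − a_3·(cos φ, sin φ) = (7.0001, 1.7320)
cos θ_2 = (52.0016−2²−6²)/(2·2·6) = 0.5001; θ_2 = -59.9956° (elbow-down)
β = atan2(1.7320,7.0001) = 13.8973°; ψ = atan2(-5.1959,5.0004) = -46.0985°
θ_1 = β − ψ = 59.9958°
θ_3 = φ − θ_1 − θ_2 = 149.9998° (wrapped to (-180°,180°])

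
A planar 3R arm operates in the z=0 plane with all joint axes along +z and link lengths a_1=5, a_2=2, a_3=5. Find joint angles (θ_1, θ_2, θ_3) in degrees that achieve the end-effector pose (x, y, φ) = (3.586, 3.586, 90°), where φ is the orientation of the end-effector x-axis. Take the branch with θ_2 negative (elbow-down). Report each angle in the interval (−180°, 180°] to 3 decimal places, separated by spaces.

0.005 -134.996 -135.009

wrist centre = target − a_3·(cos φ, sin φ) = (3.5860, -1.4140)
cos θ_2 = (14.8588−5²−2²)/(2·5·2) = -0.7071; θ_2 = -134.9962° (elbow-down)
β = atan2(-1.4140,3.5860) = -21.5199°; ψ = atan2(-1.4143,3.5859) = -21.5248°
θ_1 = β − ψ = 0.0049°
θ_3 = φ − θ_1 − θ_2 = -135.0087° (wrapped to (-180°,180°])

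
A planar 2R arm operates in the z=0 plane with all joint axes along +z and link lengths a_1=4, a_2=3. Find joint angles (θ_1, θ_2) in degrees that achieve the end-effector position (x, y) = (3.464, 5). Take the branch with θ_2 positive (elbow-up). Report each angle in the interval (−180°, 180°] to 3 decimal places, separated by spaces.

30.000 60.002

cos θ_2 = (36.9993−4²−3²)/(2·4·3) = 0.5000; θ_2 = 60.0019° (elbow-up)
β = atan2(5.0000,3.4640) = 55.2858°; ψ = atan2(2.5981,5.4999) = 25.2858°
θ_1 = β − ψ = 30.0000°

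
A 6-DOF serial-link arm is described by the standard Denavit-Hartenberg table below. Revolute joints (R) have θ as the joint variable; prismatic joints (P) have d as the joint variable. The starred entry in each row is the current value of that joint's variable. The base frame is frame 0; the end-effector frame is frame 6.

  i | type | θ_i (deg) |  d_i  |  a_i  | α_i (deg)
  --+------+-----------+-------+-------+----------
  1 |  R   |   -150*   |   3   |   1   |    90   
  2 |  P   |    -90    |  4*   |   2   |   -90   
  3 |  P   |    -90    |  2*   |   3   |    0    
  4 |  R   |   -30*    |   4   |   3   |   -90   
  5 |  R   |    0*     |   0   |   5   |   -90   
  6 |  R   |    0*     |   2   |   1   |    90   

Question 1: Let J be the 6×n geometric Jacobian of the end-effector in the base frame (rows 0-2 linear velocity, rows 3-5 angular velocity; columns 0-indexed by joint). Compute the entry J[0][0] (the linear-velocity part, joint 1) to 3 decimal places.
axis z_0 = ẑ; lever o_n−o_0 = (-11.7272,10.3122,5.5000)
cross product → J_v[:, 0] = (-10.3122,-11.7272,0.0000)
J_ω[:, 0] = z_0
entry J[0][0] = -10.3122

-10.312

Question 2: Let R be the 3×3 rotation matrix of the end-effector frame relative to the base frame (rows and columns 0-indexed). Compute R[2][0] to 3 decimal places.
End-effector x-axis (col 0 of R) = (-0.4330,0.7500,0.5000)
R[2][0] = 0.5000

0.500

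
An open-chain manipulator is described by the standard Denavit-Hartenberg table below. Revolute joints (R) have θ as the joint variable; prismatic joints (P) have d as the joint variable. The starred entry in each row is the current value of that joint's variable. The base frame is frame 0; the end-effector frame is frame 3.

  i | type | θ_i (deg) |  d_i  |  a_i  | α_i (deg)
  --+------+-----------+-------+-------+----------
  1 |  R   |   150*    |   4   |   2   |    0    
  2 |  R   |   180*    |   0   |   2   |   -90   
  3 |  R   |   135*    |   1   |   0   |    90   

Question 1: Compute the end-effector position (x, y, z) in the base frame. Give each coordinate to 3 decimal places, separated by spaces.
0.500 0.866 4.000

after link 1: o_1 = (-1.7321, 1.0000, 4.0000)
after link 2: o_2 = (-0.0000, -0.0000, 4.0000)
after link 3: o_3 = (0.5000, 0.8660, 4.0000)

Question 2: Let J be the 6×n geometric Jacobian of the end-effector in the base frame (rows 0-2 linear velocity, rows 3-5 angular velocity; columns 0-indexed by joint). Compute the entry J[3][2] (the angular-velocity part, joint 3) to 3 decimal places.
0.500

axis z_2 = (0.5000,0.8660,0.0000); lever o_n−o_2 = (0.5000,0.8660,0.0000)
cross product → J_v[:, 2] = (-0.0000,0.0000,0.0000)
J_ω[:, 2] = z_2
entry J[3][2] = 0.5000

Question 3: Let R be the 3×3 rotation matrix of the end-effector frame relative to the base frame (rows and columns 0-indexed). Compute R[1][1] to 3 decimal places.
0.866

End-effector y-axis (col 1 of R) = (0.5000,0.8660,0.0000)
R[1][1] = 0.8660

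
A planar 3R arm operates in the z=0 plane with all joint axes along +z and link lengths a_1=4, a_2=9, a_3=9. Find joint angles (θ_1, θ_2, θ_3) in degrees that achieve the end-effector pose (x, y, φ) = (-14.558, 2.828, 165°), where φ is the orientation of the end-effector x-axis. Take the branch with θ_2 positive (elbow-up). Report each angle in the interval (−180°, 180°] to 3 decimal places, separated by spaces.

44.997 150.005 -30.002

wrist centre = target − a_3·(cos φ, sin φ) = (-5.8647, 0.4986)
cos θ_2 = (34.6430−4²−9²)/(2·4·9) = -0.8661; θ_2 = 150.0051° (elbow-up)
β = atan2(0.4986,-5.8647) = 175.1403°; ψ = atan2(4.4993,-3.7946) = 130.1437°
θ_1 = β − ψ = 44.9966°
θ_3 = φ − θ_1 − θ_2 = -30.0017° (wrapped to (-180°,180°])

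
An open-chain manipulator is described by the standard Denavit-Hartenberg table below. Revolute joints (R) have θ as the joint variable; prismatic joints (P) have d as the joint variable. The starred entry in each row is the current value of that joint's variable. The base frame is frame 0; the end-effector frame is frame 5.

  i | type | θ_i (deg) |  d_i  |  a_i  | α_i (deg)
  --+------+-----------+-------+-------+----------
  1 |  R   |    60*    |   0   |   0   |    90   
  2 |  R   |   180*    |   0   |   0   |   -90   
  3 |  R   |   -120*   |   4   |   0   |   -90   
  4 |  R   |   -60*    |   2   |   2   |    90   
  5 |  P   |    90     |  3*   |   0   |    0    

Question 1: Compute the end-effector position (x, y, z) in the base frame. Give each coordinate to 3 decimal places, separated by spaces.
-1.598 -2.000 -7.232

after link 1: o_1 = (0.0000, 0.0000, 0.0000)
after link 2: o_2 = (0.0000, 0.0000, 0.0000)
after link 3: o_3 = (0.0000, -0.0000, -4.0000)
after link 4: o_4 = (1.0000, -2.0000, -5.7321)
after link 5: o_5 = (-1.5981, -2.0000, -7.2321)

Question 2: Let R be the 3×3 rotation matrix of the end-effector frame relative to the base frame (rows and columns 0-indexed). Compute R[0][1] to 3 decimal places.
-0.500

End-effector y-axis (col 1 of R) = (-0.5000,0.0000,0.8660)
R[0][1] = -0.5000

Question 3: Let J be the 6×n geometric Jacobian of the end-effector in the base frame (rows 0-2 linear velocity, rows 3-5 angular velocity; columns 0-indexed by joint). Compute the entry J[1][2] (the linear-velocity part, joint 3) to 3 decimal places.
axis z_2 = (0.0000,-0.0000,-1.0000); lever o_n−o_2 = (-1.5981,-2.0000,-7.2321)
cross product → J_v[:, 2] = (-2.0000,1.5981,-0.0000)
J_ω[:, 2] = z_2
entry J[1][2] = 1.5981

1.598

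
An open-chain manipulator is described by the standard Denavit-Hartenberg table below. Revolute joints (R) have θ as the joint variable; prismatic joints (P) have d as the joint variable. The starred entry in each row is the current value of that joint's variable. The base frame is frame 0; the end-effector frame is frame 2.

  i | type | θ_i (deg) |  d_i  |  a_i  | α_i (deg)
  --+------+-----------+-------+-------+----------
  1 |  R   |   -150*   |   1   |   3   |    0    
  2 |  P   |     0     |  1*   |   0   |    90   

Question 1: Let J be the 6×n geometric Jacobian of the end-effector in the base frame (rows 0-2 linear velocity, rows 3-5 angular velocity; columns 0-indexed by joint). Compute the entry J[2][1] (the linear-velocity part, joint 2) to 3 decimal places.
prismatic axis z_1 = (0.0000,0.0000,1.0000)
J_v[:, 1] = z_1; J_ω[:, 1] = (0,0,0)
entry J[2][1] = 1.0000

1.000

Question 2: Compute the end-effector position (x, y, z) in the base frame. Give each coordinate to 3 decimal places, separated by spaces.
after link 1: o_1 = (-2.5981, -1.5000, 1.0000)
after link 2: o_2 = (-2.5981, -1.5000, 2.0000)

-2.598 -1.500 2.000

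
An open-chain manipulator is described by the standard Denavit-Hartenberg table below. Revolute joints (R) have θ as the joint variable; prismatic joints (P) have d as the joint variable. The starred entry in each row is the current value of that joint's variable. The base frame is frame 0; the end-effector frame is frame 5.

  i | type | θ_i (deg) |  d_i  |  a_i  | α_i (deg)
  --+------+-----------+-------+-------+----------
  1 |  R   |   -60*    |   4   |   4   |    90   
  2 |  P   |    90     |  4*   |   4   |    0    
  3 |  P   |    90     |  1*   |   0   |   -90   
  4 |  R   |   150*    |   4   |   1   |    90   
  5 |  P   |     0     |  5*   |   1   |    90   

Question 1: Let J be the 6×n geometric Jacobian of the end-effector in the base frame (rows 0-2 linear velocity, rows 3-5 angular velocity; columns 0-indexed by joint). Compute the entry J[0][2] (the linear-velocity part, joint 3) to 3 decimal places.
-0.866

prismatic axis z_2 = (-0.8660,-0.5000,0.0000)
J_v[:, 2] = z_2; J_ω[:, 2] = (0,0,0)
entry J[0][2] = -0.8660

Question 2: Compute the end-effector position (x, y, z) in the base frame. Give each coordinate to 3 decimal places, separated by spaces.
1.902 -2.634 4.000

after link 1: o_1 = (2.0000, -3.4641, 4.0000)
after link 2: o_2 = (-1.4641, -5.4641, 8.0000)
after link 3: o_3 = (-2.3301, -5.9641, 8.0000)
after link 4: o_4 = (-1.4641, -6.4641, 4.0000)
after link 5: o_5 = (1.9019, -2.6340, 4.0000)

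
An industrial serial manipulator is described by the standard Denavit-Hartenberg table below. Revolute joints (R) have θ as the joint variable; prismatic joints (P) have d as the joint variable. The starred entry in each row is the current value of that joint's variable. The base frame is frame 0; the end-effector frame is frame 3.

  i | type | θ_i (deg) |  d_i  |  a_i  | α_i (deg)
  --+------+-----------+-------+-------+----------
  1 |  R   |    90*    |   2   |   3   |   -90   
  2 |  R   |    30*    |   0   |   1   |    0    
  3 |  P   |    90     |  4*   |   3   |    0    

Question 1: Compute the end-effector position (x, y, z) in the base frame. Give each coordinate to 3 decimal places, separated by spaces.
after link 1: o_1 = (0.0000, 3.0000, 2.0000)
after link 2: o_2 = (0.0000, 3.8660, 1.5000)
after link 3: o_3 = (-4.0000, 2.3660, -1.0981)

-4.000 2.366 -1.098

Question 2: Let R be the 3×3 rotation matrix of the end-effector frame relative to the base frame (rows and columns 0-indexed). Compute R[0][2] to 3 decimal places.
-1.000

End-effector z-axis (col 2 of R) = (-1.0000,0.0000,0.0000)
R[0][2] = -1.0000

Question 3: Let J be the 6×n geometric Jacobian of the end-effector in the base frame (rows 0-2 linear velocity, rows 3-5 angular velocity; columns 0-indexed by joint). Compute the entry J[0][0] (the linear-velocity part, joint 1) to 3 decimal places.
-2.366

axis z_0 = ẑ; lever o_n−o_0 = (-4.0000,2.3660,-1.0981)
cross product → J_v[:, 0] = (-2.3660,-4.0000,0.0000)
J_ω[:, 0] = z_0
entry J[0][0] = -2.3660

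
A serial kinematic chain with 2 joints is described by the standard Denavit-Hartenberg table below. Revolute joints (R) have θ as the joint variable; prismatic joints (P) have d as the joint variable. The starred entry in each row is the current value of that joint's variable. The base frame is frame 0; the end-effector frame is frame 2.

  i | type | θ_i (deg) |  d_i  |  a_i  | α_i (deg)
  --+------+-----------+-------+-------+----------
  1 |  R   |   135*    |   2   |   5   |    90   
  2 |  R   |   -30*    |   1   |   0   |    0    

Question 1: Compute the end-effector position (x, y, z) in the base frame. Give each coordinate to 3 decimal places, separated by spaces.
after link 1: o_1 = (-3.5355, 3.5355, 2.0000)
after link 2: o_2 = (-2.8284, 4.2426, 2.0000)

-2.828 4.243 2.000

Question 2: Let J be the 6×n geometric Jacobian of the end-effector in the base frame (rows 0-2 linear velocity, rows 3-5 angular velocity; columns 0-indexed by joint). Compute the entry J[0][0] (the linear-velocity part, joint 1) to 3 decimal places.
axis z_0 = ẑ; lever o_n−o_0 = (-2.8284,4.2426,2.0000)
cross product → J_v[:, 0] = (-4.2426,-2.8284,0.0000)
J_ω[:, 0] = z_0
entry J[0][0] = -4.2426

-4.243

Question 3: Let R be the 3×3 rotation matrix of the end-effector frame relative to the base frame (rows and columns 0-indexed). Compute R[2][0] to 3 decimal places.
End-effector x-axis (col 0 of R) = (-0.6124,0.6124,-0.5000)
R[2][0] = -0.5000

-0.500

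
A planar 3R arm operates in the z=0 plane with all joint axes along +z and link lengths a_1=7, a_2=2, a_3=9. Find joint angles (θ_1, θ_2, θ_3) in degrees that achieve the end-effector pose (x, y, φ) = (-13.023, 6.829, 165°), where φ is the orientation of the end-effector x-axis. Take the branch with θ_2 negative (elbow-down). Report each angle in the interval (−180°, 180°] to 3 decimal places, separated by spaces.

wrist centre = target − a_3·(cos φ, sin φ) = (-4.3297, 4.4996)
cos θ_2 = (38.9927−7²−2²)/(2·7·2) = -0.5003; θ_2 = -120.0173° (elbow-down)
β = atan2(4.4996,-4.3297) = 133.8972°; ψ = atan2(-1.7317,5.9995) = -16.1008°
θ_1 = β − ψ = 149.9980°
θ_3 = φ − θ_1 − θ_2 = 135.0193° (wrapped to (-180°,180°])

149.998 -120.017 135.019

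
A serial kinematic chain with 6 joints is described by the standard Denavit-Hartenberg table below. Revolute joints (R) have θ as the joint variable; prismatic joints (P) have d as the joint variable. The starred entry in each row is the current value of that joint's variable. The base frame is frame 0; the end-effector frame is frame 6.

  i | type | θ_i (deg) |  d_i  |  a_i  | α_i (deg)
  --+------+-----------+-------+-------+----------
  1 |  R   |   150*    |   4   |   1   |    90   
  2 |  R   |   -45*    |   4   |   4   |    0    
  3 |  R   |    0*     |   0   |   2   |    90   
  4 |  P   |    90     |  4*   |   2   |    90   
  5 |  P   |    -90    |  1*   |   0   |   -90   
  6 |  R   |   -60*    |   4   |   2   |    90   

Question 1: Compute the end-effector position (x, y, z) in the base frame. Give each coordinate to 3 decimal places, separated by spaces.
after link 1: o_1 = (-0.8660, 0.5000, 4.0000)
after link 2: o_2 = (-1.3155, 5.3783, 1.1716)
after link 3: o_3 = (-2.5403, 6.0854, -0.2426)
after link 4: o_4 = (0.9092, 6.4033, -3.0711)
after link 5: o_5 = (0.2969, 6.7568, -3.7782)
after link 6: o_6 = (0.6238, 11.1868, -4.2958)

0.624 11.187 -4.296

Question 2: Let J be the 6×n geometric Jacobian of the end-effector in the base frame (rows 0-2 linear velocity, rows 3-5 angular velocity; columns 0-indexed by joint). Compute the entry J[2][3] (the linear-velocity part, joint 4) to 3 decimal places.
prismatic axis z_3 = (0.6124,-0.3536,-0.7071)
J_v[:, 3] = z_3; J_ω[:, 3] = (0,0,0)
entry J[2][3] = -0.7071

-0.707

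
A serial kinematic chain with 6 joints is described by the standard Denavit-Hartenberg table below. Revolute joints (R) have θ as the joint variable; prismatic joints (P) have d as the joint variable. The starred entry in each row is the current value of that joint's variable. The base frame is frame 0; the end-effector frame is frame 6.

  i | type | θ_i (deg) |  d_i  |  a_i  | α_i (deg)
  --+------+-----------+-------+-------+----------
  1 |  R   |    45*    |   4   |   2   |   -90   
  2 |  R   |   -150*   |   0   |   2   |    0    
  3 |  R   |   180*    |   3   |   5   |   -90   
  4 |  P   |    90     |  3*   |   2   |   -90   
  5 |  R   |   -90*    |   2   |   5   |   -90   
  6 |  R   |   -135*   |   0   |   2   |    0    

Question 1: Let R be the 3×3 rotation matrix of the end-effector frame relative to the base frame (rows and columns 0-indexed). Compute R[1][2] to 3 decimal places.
End-effector z-axis (col 2 of R) = (0.7071,-0.7071,-0.0000)
R[1][2] = -0.7071

-0.707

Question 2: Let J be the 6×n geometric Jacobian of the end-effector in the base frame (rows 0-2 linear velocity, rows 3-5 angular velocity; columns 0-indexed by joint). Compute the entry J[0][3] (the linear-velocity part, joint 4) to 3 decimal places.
prismatic axis z_3 = (-0.3536,-0.3536,-0.8660)
J_v[:, 3] = z_3; J_ω[:, 3] = (0,0,0)
entry J[0][3] = -0.3536

-0.354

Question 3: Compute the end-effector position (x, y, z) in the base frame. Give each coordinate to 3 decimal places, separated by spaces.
-1.875 -0.461 -1.496

after link 1: o_1 = (1.4142, 1.4142, 4.0000)
after link 2: o_2 = (0.1895, 0.1895, 5.0000)
after link 3: o_3 = (1.1300, 5.3727, 2.5000)
after link 4: o_4 = (1.4836, 2.8978, -0.0981)
after link 5: o_5 = (-1.5089, -0.0947, -3.4282)
after link 6: o_6 = (-1.8750, -0.4608, -1.4964)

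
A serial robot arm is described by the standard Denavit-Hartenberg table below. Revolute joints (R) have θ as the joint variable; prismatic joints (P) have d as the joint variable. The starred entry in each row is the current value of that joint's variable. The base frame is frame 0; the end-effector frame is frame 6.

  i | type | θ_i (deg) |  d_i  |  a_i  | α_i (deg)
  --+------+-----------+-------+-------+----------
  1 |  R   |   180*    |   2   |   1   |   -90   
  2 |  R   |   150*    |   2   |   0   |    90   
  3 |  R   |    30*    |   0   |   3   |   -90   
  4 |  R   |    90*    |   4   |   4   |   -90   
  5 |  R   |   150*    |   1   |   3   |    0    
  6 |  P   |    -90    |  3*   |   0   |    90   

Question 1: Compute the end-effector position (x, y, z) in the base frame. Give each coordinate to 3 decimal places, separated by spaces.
after link 1: o_1 = (-1.0000, 0.0000, 2.0000)
after link 2: o_2 = (-1.0000, -2.0000, 2.0000)
after link 3: o_3 = (1.2500, -3.5000, 0.7010)
after link 4: o_4 = (1.5179, -6.9641, 5.1651)
after link 5: o_5 = (0.1184, -5.1651, 2.9731)
after link 6: o_6 = (-2.1316, -3.6651, 4.2721)

-2.132 -3.665 4.272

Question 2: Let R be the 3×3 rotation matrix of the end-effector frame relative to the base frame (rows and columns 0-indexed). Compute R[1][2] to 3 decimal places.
End-effector z-axis (col 2 of R) = (0.2165,-0.4330,0.8750)
R[1][2] = -0.4330

-0.433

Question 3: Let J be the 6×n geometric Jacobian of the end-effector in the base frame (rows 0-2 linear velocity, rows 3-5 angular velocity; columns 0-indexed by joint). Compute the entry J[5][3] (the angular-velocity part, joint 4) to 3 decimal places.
axis z_3 = (-0.4330,-0.8660,0.2500); lever o_n−o_3 = (-3.3816,-0.1651,3.5712)
cross product → J_v[:, 3] = (-3.0514,0.7010,-2.8571)
J_ω[:, 3] = z_3
entry J[5][3] = 0.2500

0.250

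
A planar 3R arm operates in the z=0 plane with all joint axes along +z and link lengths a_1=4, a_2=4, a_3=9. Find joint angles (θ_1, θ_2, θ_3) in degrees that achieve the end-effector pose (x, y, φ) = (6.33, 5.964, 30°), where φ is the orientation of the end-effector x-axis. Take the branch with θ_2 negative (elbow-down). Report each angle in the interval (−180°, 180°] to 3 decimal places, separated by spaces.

-149.996 -150.000 -30.005

wrist centre = target − a_3·(cos φ, sin φ) = (-1.4642, 1.4640)
cos θ_2 = (4.2873−4²−4²)/(2·4·4) = -0.8660; θ_2 = -149.9997° (elbow-down)
β = atan2(1.4640,-1.4642) = 135.0045°; ψ = atan2(-2.0000,0.5359) = -74.9999°
θ_1 = β − ψ = 210.0043°
θ_3 = φ − θ_1 − θ_2 = -30.0046° (wrapped to (-180°,180°])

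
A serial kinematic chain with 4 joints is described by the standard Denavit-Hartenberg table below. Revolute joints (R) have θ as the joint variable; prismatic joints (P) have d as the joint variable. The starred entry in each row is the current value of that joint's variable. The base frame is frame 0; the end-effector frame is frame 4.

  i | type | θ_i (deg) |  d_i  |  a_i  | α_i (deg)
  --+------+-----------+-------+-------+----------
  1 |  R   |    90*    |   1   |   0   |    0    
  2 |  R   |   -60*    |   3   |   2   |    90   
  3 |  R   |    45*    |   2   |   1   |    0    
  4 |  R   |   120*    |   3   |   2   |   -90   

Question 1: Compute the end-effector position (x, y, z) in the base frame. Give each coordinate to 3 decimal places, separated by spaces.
3.171 -3.942 5.225

after link 1: o_1 = (0.0000, 0.0000, 1.0000)
after link 2: o_2 = (1.7321, 1.0000, 4.0000)
after link 3: o_3 = (3.3444, -0.3785, 4.7071)
after link 4: o_4 = (3.1714, -3.9425, 5.2247)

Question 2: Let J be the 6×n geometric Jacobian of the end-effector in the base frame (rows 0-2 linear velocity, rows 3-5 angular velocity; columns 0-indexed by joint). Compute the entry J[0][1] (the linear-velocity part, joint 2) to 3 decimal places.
3.942

axis z_1 = (0.0000,0.0000,1.0000); lever o_n−o_1 = (3.1714,-3.9425,4.2247)
cross product → J_v[:, 1] = (3.9425,3.1714,-0.0000)
J_ω[:, 1] = z_1
entry J[0][1] = 3.9425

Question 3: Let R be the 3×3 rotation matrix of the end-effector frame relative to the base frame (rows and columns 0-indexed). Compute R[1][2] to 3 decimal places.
End-effector z-axis (col 2 of R) = (-0.2241,-0.1294,-0.9659)
R[1][2] = -0.1294

-0.129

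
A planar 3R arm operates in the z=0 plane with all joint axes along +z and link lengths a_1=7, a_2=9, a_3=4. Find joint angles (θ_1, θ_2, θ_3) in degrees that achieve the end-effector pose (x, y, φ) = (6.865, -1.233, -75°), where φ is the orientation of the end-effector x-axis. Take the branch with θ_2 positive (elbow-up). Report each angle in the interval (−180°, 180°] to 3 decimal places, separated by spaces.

-60.004 134.999 -149.995

wrist centre = target − a_3·(cos φ, sin φ) = (5.8297, 2.6307)
cos θ_2 = (40.9063−7²−9²)/(2·7·9) = -0.7071; θ_2 = 134.9989° (elbow-up)
β = atan2(2.6307,5.8297) = 24.2876°; ψ = atan2(6.3641,0.6362) = 84.2916°
θ_1 = β − ψ = -60.0040°
θ_3 = φ − θ_1 − θ_2 = -149.9949° (wrapped to (-180°,180°])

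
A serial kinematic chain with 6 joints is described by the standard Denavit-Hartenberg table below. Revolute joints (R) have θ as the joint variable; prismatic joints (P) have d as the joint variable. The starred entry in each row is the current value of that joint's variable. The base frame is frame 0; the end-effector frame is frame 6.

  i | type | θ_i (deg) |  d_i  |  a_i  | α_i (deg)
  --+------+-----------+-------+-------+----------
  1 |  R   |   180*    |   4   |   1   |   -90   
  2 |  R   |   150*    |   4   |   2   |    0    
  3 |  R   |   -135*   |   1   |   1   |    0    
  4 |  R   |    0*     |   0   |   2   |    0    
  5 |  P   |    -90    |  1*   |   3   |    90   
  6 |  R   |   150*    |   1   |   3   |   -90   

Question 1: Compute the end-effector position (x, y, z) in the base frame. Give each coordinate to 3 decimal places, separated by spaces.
after link 1: o_1 = (-1.0000, 0.0000, 4.0000)
after link 2: o_2 = (0.7321, -4.0000, 3.0000)
after link 3: o_3 = (-0.2339, -5.0000, 2.7412)
after link 4: o_4 = (-2.1657, -5.0000, 2.2235)
after link 5: o_5 = (-2.9422, -6.0000, 5.1213)
after link 6: o_6 = (-1.3038, -7.5000, 2.8706)

-1.304 -7.500 2.871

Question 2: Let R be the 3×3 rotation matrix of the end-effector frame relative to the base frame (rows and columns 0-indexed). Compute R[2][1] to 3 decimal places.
-0.259

End-effector y-axis (col 1 of R) = (-0.9659,0.0000,-0.2588)
R[2][1] = -0.2588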